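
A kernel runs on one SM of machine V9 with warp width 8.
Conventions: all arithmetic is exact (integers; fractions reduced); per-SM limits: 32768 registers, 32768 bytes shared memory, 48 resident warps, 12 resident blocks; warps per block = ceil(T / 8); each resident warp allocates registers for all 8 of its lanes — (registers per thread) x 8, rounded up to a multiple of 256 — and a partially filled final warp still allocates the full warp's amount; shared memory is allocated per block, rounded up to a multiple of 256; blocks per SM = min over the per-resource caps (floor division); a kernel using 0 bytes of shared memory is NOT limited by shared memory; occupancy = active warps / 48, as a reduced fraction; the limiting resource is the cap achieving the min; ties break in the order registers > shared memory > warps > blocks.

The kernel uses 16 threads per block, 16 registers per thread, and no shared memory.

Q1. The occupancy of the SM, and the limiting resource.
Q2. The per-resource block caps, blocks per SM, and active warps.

Answer: occupancy 1/2, limited by blocks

registers: 64 blocks
shared memory: no limit (kernel uses none)
warps: 24 blocks
blocks: 12 blocks

Answer: 12 blocks, 24 active warps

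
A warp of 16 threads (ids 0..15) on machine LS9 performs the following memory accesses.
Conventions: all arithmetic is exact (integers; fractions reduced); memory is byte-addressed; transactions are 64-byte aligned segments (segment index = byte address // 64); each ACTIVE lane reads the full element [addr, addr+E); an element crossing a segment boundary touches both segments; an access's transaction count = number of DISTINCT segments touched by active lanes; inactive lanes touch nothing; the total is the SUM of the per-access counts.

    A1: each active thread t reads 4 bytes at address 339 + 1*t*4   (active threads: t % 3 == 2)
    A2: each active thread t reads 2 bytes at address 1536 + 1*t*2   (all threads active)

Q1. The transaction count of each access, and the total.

A1: 2 transactions
A2: 1 transaction

Answer: 2,1; total 3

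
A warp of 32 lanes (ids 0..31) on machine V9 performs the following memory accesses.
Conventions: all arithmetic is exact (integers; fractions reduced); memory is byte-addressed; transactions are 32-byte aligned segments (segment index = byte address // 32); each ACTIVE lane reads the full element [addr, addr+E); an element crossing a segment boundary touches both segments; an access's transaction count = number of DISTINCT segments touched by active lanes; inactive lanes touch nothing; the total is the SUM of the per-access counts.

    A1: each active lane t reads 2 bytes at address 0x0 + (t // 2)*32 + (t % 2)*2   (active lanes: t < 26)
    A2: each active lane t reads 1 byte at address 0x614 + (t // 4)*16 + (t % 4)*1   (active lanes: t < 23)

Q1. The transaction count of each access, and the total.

A1: 13 transactions
A2: 4 transactions

Answer: 13,4; total 17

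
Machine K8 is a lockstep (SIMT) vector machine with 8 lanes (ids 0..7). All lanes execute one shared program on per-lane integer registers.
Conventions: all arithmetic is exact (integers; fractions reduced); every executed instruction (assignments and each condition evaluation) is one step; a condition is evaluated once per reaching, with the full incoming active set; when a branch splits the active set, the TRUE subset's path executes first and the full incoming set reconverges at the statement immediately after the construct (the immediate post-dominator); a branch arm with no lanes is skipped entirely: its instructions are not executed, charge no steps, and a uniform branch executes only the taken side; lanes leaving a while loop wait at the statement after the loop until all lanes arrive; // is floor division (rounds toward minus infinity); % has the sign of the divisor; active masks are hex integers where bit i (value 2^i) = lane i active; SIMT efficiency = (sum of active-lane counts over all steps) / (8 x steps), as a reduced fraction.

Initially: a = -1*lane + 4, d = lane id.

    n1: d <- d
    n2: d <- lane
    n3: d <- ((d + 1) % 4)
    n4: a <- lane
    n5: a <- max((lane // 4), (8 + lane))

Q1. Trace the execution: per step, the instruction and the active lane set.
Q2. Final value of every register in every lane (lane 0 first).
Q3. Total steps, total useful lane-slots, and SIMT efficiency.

step 0: d <- d                       0xff
step 1: d <- lane                    0xff
step 2: d <- ((d + 1) % 4)           0xff
step 3: a <- lane                    0xff
step 4: a <- max((lane // 4), (8 + lane)) 0xff

Answer: 5 steps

a: 8,9,10,11,12,13,14,15
d: 1,2,3,0,1,2,3,0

steps = 5; useful = 40; efficiency = 40/40 = 1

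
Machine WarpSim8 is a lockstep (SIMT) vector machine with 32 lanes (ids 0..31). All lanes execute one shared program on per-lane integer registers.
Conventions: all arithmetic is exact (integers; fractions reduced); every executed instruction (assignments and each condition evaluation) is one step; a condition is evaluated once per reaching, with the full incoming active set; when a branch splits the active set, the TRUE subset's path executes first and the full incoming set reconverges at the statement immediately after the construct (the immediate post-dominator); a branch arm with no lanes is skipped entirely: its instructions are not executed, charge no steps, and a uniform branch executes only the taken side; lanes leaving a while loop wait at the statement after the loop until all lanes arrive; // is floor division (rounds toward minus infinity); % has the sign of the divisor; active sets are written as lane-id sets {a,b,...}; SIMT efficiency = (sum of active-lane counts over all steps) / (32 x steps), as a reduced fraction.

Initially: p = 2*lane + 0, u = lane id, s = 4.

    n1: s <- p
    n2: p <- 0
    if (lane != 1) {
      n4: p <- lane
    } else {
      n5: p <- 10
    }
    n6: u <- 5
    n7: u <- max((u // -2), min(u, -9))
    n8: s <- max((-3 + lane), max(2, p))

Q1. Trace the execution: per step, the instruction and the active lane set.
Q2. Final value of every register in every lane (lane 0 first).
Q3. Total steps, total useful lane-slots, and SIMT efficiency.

step 0: s <- p                       {0,1,2,3,4,5,6,7,8,9,10,11,12,13,14,15,16,17,18,19,20,21,22,23,24,25,26,27,28,29,30,31}
step 1: p <- 0                       {0,1,2,3,4,5,6,7,8,9,10,11,12,13,14,15,16,17,18,19,20,21,22,23,24,25,26,27,28,29,30,31}
step 2: eval (lane != 1)             {0,1,2,3,4,5,6,7,8,9,10,11,12,13,14,15,16,17,18,19,20,21,22,23,24,25,26,27,28,29,30,31}
step 3: p <- lane                    {0,2,3,4,5,6,7,8,9,10,11,12,13,14,15,16,17,18,19,20,21,22,23,24,25,26,27,28,29,30,31}
step 4: p <- 10                      {1}
step 5: u <- 5                       {0,1,2,3,4,5,6,7,8,9,10,11,12,13,14,15,16,17,18,19,20,21,22,23,24,25,26,27,28,29,30,31}
step 6: u <- max((u // -2), min(u, -9)) {0,1,2,3,4,5,6,7,8,9,10,11,12,13,14,15,16,17,18,19,20,21,22,23,24,25,26,27,28,29,30,31}
step 7: s <- max((-3 + lane), max(2, p)) {0,1,2,3,4,5,6,7,8,9,10,11,12,13,14,15,16,17,18,19,20,21,22,23,24,25,26,27,28,29,30,31}

Answer: 8 steps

p: 0,10,2,3,4,5,6,7,8,9,10,11,12,13,14,15,16,17,18,19,20,21,22,23,24,25,26,27,28,29,30,31
u: -3,-3,-3,-3,-3,-3,-3,-3,-3,-3,-3,-3,-3,-3,-3,-3,-3,-3,-3,-3,-3,-3,-3,-3,-3,-3,-3,-3,-3,-3,-3,-3
s: 2,10,2,3,4,5,6,7,8,9,10,11,12,13,14,15,16,17,18,19,20,21,22,23,24,25,26,27,28,29,30,31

steps = 8; useful = 224; efficiency = 224/256 = 7/8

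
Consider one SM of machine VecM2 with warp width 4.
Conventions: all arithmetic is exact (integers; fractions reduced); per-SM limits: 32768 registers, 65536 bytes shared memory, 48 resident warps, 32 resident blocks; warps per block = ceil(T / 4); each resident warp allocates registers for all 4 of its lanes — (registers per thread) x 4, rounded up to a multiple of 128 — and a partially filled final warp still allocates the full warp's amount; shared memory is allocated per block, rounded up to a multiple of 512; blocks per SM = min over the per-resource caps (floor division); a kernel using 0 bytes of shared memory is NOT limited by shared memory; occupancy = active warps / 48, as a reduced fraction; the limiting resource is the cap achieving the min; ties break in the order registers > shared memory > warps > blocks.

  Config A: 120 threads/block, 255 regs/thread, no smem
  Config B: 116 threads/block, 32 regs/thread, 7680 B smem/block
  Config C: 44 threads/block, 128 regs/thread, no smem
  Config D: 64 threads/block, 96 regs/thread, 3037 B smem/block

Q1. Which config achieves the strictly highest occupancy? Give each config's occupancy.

occupancies: A 5/8, B 29/48, C 11/12, D 1

Answer: D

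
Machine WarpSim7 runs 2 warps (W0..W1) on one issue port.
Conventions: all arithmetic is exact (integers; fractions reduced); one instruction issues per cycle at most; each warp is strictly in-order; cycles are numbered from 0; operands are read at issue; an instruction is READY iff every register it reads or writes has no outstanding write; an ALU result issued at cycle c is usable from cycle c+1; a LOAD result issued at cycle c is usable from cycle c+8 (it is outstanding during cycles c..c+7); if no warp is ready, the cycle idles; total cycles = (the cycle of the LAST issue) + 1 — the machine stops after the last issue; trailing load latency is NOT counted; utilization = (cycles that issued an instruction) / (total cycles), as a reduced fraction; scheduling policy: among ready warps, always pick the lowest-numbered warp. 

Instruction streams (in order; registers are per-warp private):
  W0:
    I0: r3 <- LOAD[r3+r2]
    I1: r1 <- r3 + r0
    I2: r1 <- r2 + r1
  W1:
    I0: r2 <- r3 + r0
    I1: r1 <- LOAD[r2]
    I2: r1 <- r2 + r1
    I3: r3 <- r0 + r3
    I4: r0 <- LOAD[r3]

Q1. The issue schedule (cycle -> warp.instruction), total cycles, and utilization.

cycle 0: W0.I0
cycle 1: W1.I0
cycle 2: W1.I1
cycle 3: idle
cycle 4: idle
cycle 5: idle
cycle 6: idle
cycle 7: idle
cycle 8: W0.I1
cycle 9: W0.I2
cycle 10: W1.I2
cycle 11: W1.I3
cycle 12: W1.I4

Answer: 13 cycles, utilization 8/13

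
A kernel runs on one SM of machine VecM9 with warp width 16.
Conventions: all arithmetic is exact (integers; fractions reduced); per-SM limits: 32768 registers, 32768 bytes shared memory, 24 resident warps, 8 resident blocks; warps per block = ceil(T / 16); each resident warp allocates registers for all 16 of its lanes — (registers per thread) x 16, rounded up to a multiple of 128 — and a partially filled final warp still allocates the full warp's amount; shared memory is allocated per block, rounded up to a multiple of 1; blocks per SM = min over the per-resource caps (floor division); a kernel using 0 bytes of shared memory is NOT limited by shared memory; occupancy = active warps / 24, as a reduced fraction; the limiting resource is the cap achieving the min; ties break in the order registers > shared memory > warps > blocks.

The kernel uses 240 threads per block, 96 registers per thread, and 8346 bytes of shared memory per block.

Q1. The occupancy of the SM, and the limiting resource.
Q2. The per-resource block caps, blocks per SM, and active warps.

Answer: occupancy 5/8, limited by registers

registers: 1 block
shared memory: 3 blocks
warps: 1 block
blocks: 8 blocks

Answer: 1 block, 15 active warps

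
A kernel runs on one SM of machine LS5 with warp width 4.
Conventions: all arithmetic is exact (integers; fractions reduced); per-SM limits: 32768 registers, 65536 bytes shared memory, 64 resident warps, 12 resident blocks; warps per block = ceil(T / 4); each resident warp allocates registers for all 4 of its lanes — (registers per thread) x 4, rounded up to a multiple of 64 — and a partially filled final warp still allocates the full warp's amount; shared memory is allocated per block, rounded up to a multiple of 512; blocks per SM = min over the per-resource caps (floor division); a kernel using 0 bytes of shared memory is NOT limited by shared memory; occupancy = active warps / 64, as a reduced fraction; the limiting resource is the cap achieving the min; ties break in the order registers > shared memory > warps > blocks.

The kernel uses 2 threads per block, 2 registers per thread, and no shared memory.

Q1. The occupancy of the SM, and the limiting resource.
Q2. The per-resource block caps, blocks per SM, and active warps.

Answer: occupancy 3/16, limited by blocks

registers: 512 blocks
shared memory: no limit (kernel uses none)
warps: 64 blocks
blocks: 12 blocks

Answer: 12 blocks, 12 active warps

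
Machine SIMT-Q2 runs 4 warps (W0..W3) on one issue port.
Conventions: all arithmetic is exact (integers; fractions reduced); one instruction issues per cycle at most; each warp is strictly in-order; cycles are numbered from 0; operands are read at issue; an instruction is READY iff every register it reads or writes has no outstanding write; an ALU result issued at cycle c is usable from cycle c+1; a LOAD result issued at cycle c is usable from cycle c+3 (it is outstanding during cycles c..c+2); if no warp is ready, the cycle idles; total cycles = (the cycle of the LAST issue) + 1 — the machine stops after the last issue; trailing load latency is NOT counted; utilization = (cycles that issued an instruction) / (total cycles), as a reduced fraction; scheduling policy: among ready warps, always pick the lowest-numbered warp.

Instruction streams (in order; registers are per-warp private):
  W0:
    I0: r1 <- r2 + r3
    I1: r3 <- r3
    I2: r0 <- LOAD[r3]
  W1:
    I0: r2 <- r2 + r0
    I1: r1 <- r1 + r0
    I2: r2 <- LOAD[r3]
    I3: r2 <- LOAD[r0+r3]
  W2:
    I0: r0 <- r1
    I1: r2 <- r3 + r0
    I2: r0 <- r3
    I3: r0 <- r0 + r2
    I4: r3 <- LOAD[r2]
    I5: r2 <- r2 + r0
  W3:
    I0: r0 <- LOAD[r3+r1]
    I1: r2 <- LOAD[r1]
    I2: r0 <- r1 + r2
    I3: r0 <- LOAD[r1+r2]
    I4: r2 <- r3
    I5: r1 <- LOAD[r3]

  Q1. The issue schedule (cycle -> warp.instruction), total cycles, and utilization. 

cycle 0: W0.I0
cycle 1: W0.I1
cycle 2: W0.I2
cycle 3: W1.I0
cycle 4: W1.I1
cycle 5: W1.I2
cycle 6: W2.I0
cycle 7: W2.I1
cycle 8: W1.I3
cycle 9: W2.I2
cycle 10: W2.I3
cycle 11: W2.I4
cycle 12: W2.I5
cycle 13: W3.I0
cycle 14: W3.I1
cycle 15: idle
cycle 16: idle
cycle 17: W3.I2
cycle 18: W3.I3
cycle 19: W3.I4
cycle 20: W3.I5

Answer: 21 cycles, utilization 19/21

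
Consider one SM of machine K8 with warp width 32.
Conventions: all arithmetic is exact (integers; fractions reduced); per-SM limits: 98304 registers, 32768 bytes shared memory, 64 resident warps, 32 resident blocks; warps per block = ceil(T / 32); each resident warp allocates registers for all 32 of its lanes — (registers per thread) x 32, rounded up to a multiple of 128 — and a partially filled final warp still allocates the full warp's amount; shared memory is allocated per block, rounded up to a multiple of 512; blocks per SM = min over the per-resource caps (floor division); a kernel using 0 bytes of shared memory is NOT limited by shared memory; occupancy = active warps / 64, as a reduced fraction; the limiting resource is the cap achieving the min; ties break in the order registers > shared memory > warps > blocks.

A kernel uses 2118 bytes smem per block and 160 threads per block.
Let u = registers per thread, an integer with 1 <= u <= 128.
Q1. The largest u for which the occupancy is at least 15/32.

Answer: u = 100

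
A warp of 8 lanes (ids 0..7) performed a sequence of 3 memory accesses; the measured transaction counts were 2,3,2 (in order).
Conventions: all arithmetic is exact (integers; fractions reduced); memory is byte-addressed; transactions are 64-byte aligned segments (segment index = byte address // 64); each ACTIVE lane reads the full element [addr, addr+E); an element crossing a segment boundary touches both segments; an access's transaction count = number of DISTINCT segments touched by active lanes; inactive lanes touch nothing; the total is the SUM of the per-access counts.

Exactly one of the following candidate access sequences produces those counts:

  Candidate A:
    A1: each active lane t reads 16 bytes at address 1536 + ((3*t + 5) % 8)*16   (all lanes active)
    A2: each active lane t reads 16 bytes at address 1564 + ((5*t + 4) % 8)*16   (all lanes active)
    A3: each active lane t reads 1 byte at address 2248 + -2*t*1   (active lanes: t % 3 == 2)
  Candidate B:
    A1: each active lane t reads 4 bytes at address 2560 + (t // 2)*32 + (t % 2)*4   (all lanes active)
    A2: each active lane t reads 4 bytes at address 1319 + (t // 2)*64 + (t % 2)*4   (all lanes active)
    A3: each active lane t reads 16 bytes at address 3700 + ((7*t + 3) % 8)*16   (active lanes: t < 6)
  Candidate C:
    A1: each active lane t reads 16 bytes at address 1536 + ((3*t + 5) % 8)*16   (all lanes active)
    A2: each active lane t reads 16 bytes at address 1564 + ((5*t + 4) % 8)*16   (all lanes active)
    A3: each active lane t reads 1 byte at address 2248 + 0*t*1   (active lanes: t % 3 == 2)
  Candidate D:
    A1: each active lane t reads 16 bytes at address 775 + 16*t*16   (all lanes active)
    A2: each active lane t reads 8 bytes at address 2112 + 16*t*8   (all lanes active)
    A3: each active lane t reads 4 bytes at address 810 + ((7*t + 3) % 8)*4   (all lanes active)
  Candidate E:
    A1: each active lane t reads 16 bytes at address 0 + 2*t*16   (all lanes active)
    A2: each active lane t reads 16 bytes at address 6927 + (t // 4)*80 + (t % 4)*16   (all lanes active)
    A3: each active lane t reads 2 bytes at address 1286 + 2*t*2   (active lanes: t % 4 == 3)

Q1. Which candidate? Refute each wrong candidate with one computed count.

B: A2 gives 4 transactions, not 3
C: A3 gives 1 transaction, not 2
D: A1 gives 8 transactions, not 2
E: A1 gives 4 transactions, not 2
A: all counts match (2,3,2)

Answer: A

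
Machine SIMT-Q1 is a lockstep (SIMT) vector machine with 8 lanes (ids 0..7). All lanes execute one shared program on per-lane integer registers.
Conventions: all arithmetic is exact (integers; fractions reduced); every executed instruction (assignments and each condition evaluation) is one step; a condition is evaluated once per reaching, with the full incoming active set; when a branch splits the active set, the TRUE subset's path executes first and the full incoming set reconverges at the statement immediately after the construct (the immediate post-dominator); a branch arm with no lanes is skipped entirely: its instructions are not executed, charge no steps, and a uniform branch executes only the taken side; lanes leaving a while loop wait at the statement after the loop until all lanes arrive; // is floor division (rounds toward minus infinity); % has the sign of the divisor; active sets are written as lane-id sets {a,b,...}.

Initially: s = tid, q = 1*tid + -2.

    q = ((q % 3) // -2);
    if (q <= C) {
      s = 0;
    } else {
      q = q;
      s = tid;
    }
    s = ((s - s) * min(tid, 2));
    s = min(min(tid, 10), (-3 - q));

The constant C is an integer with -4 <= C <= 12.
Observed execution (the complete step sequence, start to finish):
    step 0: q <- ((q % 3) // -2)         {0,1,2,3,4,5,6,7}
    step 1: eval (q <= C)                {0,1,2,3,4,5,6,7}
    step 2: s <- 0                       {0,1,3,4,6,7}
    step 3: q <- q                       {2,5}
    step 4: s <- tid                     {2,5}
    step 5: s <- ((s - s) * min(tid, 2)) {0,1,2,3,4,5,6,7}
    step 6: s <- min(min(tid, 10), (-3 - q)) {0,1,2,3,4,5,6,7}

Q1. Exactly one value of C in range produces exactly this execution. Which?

Answer: C = -1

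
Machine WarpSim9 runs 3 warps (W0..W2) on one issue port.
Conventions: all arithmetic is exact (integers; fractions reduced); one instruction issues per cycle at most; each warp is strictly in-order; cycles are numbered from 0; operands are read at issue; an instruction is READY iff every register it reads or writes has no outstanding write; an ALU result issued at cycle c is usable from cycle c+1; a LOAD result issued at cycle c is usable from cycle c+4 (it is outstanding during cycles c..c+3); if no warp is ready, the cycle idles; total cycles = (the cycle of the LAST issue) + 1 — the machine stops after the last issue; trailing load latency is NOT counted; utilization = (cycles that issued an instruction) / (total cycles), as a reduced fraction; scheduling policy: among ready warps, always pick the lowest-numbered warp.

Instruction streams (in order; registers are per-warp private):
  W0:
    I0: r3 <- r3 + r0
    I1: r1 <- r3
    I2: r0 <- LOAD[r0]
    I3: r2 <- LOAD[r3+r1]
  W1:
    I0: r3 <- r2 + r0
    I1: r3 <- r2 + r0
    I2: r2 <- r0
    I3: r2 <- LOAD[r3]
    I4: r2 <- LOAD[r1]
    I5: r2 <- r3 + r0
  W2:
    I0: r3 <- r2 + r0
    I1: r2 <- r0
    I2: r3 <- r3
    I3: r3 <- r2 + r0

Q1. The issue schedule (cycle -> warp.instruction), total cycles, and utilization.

cycle 0: W0.I0
cycle 1: W0.I1
cycle 2: W0.I2
cycle 3: W0.I3
cycle 4: W1.I0
cycle 5: W1.I1
cycle 6: W1.I2
cycle 7: W1.I3
cycle 8: W2.I0
cycle 9: W2.I1
cycle 10: W2.I2
cycle 11: W1.I4
cycle 12: W2.I3
cycle 13: idle
cycle 14: idle
cycle 15: W1.I5

Answer: 16 cycles, utilization 7/8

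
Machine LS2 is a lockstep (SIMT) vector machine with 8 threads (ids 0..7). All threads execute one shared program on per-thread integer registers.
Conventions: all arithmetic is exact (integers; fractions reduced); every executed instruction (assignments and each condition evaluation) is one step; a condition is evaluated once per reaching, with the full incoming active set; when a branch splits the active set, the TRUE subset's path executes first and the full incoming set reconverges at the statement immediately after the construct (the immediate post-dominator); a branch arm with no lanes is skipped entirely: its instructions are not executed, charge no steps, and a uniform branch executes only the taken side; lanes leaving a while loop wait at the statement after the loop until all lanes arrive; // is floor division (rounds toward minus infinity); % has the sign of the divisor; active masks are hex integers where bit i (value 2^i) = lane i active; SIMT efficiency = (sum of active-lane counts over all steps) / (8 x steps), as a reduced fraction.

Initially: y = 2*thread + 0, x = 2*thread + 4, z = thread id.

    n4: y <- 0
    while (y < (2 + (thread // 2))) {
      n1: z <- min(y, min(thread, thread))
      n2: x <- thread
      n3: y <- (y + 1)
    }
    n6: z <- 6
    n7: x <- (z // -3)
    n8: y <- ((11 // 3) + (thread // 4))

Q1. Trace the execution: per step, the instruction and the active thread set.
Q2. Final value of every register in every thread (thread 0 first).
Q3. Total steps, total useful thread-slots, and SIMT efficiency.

step 0: y <- 0                       0xff
step 1: eval (y < (2 + (thread // 2))) 0xff
step 2: z <- min(y, min(thread, thread)) 0xff
step 3: x <- thread                  0xff
step 4: y <- (y + 1)                 0xff
step 5: eval (y < (2 + (thread // 2))) 0xff
step 6: z <- min(y, min(thread, thread)) 0xff
step 7: x <- thread                  0xff
step 8: y <- (y + 1)                 0xff
step 9: eval (y < (2 + (thread // 2))) 0xff
step 10: z <- min(y, min(thread, thread)) 0xfc
step 11: x <- thread                  0xfc
step 12: y <- (y + 1)                 0xfc
step 13: eval (y < (2 + (thread // 2))) 0xfc
step 14: z <- min(y, min(thread, thread)) 0xf0
step 15: x <- thread                  0xf0
step 16: y <- (y + 1)                 0xf0
step 17: eval (y < (2 + (thread // 2))) 0xf0
step 18: z <- min(y, min(thread, thread)) 0xc0
step 19: x <- thread                  0xc0
step 20: y <- (y + 1)                 0xc0
step 21: eval (y < (2 + (thread // 2))) 0xc0
step 22: z <- 6                       0xff
step 23: x <- (z // -3)               0xff
step 24: y <- ((11 // 3) + (thread // 4)) 0xff

Answer: 25 steps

y: 3,3,3,3,4,4,4,4
x: -2,-2,-2,-2,-2,-2,-2,-2
z: 6,6,6,6,6,6,6,6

steps = 25; useful = 152; efficiency = 152/200 = 19/25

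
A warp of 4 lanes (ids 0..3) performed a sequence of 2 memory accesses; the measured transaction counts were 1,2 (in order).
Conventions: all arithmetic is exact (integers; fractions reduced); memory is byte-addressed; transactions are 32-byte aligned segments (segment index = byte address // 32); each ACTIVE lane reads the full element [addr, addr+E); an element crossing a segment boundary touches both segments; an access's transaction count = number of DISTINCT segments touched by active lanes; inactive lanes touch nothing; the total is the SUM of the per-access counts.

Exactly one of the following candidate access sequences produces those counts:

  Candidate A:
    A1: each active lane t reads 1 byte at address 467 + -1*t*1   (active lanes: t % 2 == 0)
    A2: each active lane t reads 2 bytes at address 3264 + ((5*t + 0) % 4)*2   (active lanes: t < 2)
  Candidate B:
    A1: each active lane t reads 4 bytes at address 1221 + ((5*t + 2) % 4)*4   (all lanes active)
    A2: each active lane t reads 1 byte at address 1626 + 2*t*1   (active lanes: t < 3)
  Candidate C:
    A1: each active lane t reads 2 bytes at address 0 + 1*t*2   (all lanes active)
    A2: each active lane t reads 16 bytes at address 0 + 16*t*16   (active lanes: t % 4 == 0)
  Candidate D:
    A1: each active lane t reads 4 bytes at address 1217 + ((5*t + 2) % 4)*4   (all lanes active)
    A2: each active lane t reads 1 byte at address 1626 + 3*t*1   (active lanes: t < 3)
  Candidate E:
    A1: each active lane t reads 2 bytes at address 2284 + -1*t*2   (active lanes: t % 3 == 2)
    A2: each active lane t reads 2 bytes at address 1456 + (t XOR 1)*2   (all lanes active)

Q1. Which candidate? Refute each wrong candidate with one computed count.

A: A2 gives 1 transaction, not 2
B: A2 gives 1 transaction, not 2
C: A2 gives 1 transaction, not 2
E: A2 gives 1 transaction, not 2
D: all counts match (1,2)

Answer: D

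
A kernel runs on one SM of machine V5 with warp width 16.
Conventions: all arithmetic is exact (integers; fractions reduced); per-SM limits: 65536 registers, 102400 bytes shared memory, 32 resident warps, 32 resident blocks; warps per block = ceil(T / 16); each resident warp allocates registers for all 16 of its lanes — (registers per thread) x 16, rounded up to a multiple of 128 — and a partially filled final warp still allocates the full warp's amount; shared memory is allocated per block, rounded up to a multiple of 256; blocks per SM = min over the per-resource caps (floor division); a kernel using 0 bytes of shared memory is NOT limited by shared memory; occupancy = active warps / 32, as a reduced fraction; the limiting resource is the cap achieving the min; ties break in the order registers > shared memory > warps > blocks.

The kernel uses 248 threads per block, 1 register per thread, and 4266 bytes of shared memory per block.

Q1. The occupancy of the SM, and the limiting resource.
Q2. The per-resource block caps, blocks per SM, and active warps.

Answer: occupancy 1, limited by warps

registers: 32 blocks
shared memory: 23 blocks
warps: 2 blocks
blocks: 32 blocks

Answer: 2 blocks, 32 active warps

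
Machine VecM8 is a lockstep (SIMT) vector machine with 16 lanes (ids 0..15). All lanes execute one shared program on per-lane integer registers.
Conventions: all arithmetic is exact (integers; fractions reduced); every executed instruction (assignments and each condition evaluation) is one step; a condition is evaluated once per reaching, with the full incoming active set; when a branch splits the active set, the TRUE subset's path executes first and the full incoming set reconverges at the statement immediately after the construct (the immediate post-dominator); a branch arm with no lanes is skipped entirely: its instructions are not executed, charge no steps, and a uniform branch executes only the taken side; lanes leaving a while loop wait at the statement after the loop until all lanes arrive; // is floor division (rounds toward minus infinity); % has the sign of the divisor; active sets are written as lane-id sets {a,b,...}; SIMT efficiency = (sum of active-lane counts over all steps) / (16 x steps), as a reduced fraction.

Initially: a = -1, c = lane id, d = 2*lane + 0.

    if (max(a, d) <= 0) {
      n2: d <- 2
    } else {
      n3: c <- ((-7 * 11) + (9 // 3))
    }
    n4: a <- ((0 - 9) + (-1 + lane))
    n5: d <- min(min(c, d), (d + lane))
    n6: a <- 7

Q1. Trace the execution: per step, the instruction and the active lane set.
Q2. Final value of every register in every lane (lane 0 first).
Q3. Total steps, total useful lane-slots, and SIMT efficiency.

step 0: eval (max(a, d) <= 0)        {0,1,2,3,4,5,6,7,8,9,10,11,12,13,14,15}
step 1: d <- 2                       {0}
step 2: c <- ((-7 * 11) + (9 // 3))  {1,2,3,4,5,6,7,8,9,10,11,12,13,14,15}
step 3: a <- ((0 - 9) + (-1 + lane)) {0,1,2,3,4,5,6,7,8,9,10,11,12,13,14,15}
step 4: d <- min(min(c, d), (d + lane)) {0,1,2,3,4,5,6,7,8,9,10,11,12,13,14,15}
step 5: a <- 7                       {0,1,2,3,4,5,6,7,8,9,10,11,12,13,14,15}

Answer: 6 steps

a: 7,7,7,7,7,7,7,7,7,7,7,7,7,7,7,7
c: 0,-74,-74,-74,-74,-74,-74,-74,-74,-74,-74,-74,-74,-74,-74,-74
d: 0,-74,-74,-74,-74,-74,-74,-74,-74,-74,-74,-74,-74,-74,-74,-74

steps = 6; useful = 80; efficiency = 80/96 = 5/6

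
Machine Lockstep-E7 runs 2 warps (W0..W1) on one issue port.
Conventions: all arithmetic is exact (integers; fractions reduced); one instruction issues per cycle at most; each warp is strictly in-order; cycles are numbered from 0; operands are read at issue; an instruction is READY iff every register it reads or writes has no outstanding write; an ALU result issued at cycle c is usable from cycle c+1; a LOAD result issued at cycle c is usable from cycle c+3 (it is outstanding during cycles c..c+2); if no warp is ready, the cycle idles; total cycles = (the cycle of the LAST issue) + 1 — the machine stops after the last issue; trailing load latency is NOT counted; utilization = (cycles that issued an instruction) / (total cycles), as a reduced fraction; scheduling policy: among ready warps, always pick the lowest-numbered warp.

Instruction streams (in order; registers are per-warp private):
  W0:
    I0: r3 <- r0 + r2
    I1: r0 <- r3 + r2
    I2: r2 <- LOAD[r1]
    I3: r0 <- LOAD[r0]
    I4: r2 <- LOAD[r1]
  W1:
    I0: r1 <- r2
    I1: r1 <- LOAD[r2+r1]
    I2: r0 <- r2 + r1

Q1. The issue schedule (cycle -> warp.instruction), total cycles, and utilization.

cycle 0: W0.I0
cycle 1: W0.I1
cycle 2: W0.I2
cycle 3: W0.I3
cycle 4: W1.I0
cycle 5: W0.I4
cycle 6: W1.I1
cycle 7: idle
cycle 8: idle
cycle 9: W1.I2

Answer: 10 cycles, utilization 4/5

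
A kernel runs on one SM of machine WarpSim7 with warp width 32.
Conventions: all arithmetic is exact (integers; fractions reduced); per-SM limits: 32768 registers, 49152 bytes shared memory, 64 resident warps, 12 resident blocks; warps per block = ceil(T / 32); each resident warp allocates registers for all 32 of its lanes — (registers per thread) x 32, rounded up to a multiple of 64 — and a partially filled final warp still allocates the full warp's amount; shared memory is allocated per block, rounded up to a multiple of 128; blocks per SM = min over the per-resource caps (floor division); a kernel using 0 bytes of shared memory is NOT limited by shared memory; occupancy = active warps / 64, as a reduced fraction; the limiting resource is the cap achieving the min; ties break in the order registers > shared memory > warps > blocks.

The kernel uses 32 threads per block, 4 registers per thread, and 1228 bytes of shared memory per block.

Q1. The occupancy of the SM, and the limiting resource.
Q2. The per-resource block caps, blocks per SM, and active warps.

Answer: occupancy 3/16, limited by blocks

registers: 256 blocks
shared memory: 38 blocks
warps: 64 blocks
blocks: 12 blocks

Answer: 12 blocks, 12 active warps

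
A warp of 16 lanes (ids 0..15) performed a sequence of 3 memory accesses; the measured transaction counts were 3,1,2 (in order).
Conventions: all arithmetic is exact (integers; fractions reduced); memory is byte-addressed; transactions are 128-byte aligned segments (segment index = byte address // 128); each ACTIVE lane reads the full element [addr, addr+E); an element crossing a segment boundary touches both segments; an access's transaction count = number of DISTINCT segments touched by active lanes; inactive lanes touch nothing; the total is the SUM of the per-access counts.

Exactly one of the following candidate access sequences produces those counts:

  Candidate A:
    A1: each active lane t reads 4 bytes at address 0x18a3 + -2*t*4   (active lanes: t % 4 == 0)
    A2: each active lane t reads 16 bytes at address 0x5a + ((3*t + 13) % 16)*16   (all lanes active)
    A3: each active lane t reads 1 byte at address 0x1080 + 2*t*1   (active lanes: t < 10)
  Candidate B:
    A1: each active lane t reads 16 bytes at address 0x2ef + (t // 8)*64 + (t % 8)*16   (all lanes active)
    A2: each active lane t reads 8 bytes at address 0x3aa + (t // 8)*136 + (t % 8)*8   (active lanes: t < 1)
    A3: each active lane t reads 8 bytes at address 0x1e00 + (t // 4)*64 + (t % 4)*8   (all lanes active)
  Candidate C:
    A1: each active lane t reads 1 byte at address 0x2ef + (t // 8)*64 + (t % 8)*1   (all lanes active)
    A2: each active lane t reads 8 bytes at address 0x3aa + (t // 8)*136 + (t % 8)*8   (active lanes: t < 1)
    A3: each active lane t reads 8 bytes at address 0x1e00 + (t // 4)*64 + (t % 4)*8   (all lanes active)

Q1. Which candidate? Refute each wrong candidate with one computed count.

A: A1 gives 2 transactions, not 3
C: A1 gives 2 transactions, not 3
B: all counts match (3,1,2)

Answer: B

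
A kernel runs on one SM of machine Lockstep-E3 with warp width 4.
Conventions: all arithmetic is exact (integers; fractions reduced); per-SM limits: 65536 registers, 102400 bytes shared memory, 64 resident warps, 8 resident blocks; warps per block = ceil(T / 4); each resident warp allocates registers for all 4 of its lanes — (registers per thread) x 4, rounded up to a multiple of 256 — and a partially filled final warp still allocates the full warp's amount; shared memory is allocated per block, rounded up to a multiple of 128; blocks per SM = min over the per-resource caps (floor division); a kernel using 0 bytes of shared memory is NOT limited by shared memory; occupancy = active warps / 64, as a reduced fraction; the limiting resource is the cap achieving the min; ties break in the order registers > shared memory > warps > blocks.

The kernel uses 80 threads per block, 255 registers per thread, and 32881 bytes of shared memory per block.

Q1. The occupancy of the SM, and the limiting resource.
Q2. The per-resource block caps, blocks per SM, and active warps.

Answer: occupancy 15/16, limited by registers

registers: 3 blocks
shared memory: 3 blocks
warps: 3 blocks
blocks: 8 blocks

Answer: 3 blocks, 60 active warps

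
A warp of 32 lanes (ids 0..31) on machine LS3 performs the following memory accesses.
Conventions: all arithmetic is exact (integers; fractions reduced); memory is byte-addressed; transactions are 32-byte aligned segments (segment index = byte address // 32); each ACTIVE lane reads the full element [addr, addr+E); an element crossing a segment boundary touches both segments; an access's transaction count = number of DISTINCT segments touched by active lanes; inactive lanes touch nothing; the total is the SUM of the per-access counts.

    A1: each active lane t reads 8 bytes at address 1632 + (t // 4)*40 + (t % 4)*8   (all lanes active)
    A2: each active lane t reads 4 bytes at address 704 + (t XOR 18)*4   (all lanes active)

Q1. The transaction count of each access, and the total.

A1: 10 transactions
A2: 4 transactions

Answer: 10,4; total 14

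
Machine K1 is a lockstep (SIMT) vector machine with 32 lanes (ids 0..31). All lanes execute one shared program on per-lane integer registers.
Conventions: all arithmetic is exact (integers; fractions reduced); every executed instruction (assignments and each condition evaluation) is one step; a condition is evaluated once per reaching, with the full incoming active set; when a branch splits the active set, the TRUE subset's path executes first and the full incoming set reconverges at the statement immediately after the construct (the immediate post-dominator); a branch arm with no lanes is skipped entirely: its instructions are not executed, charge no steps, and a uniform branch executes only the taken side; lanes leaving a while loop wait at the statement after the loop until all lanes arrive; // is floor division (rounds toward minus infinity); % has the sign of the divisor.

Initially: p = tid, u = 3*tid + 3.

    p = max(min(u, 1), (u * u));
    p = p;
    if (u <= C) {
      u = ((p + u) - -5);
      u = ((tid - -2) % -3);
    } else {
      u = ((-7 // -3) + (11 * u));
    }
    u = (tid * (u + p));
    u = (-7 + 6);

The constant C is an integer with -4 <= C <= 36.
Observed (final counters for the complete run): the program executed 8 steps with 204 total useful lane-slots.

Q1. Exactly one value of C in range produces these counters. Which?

Answer: C = 36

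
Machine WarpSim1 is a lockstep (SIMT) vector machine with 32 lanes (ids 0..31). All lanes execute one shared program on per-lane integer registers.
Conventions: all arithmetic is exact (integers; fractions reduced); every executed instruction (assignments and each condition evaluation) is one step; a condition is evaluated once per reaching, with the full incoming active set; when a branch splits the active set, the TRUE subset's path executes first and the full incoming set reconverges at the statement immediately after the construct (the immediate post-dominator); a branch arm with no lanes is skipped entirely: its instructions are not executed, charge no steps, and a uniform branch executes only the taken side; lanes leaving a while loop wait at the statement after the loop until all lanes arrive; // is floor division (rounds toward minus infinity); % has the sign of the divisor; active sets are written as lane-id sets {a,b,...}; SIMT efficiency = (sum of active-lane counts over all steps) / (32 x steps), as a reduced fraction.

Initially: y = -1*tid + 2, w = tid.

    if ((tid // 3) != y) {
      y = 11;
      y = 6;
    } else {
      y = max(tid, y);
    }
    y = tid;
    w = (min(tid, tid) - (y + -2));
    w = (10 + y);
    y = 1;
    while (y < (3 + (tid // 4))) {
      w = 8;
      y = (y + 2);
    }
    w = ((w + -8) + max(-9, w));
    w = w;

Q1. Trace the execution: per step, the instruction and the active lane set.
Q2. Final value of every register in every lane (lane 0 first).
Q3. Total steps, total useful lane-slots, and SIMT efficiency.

step 0: eval ((tid // 3) != y)       {0,1,2,3,4,5,6,7,8,9,10,11,12,13,14,15,16,17,18,19,20,21,22,23,24,25,26,27,28,29,30,31}
step 1: y <- 11                      {0,1,3,4,5,6,7,8,9,10,11,12,13,14,15,16,17,18,19,20,21,22,23,24,25,26,27,28,29,30,31}
step 2: y <- 6                       {0,1,3,4,5,6,7,8,9,10,11,12,13,14,15,16,17,18,19,20,21,22,23,24,25,26,27,28,29,30,31}
step 3: y <- max(tid, y)             {2}
step 4: y <- tid                     {0,1,2,3,4,5,6,7,8,9,10,11,12,13,14,15,16,17,18,19,20,21,22,23,24,25,26,27,28,29,30,31}
step 5: w <- (min(tid, tid) - (y + -2)) {0,1,2,3,4,5,6,7,8,9,10,11,12,13,14,15,16,17,18,19,20,21,22,23,24,25,26,27,28,29,30,31}
step 6: w <- (10 + y)                {0,1,2,3,4,5,6,7,8,9,10,11,12,13,14,15,16,17,18,19,20,21,22,23,24,25,26,27,28,29,30,31}
step 7: y <- 1                       {0,1,2,3,4,5,6,7,8,9,10,11,12,13,14,15,16,17,18,19,20,21,22,23,24,25,26,27,28,29,30,31}
step 8: eval (y < (3 + (tid // 4)))  {0,1,2,3,4,5,6,7,8,9,10,11,12,13,14,15,16,17,18,19,20,21,22,23,24,25,26,27,28,29,30,31}
step 9: w <- 8                       {0,1,2,3,4,5,6,7,8,9,10,11,12,13,14,15,16,17,18,19,20,21,22,23,24,25,26,27,28,29,30,31}
step 10: y <- (y + 2)                 {0,1,2,3,4,5,6,7,8,9,10,11,12,13,14,15,16,17,18,19,20,21,22,23,24,25,26,27,28,29,30,31}
step 11: eval (y < (3 + (tid // 4)))  {0,1,2,3,4,5,6,7,8,9,10,11,12,13,14,15,16,17,18,19,20,21,22,23,24,25,26,27,28,29,30,31}
step 12: w <- 8                       {4,5,6,7,8,9,10,11,12,13,14,15,16,17,18,19,20,21,22,23,24,25,26,27,28,29,30,31}
step 13: y <- (y + 2)                 {4,5,6,7,8,9,10,11,12,13,14,15,16,17,18,19,20,21,22,23,24,25,26,27,28,29,30,31}
step 14: eval (y < (3 + (tid // 4)))  {4,5,6,7,8,9,10,11,12,13,14,15,16,17,18,19,20,21,22,23,24,25,26,27,28,29,30,31}
step 15: w <- 8                       {12,13,14,15,16,17,18,19,20,21,22,23,24,25,26,27,28,29,30,31}
step 16: y <- (y + 2)                 {12,13,14,15,16,17,18,19,20,21,22,23,24,25,26,27,28,29,30,31}
step 17: eval (y < (3 + (tid // 4)))  {12,13,14,15,16,17,18,19,20,21,22,23,24,25,26,27,28,29,30,31}
step 18: w <- 8                       {20,21,22,23,24,25,26,27,28,29,30,31}
step 19: y <- (y + 2)                 {20,21,22,23,24,25,26,27,28,29,30,31}
step 20: eval (y < (3 + (tid // 4)))  {20,21,22,23,24,25,26,27,28,29,30,31}
step 21: w <- 8                       {28,29,30,31}
step 22: y <- (y + 2)                 {28,29,30,31}
step 23: eval (y < (3 + (tid // 4)))  {28,29,30,31}
step 24: w <- ((w + -8) + max(-9, w)) {0,1,2,3,4,5,6,7,8,9,10,11,12,13,14,15,16,17,18,19,20,21,22,23,24,25,26,27,28,29,30,31}
step 25: w <- w                       {0,1,2,3,4,5,6,7,8,9,10,11,12,13,14,15,16,17,18,19,20,21,22,23,24,25,26,27,28,29,30,31}

Answer: 26 steps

y: 3,3,3,3,5,5,5,5,5,5,5,5,7,7,7,7,7,7,7,7,9,9,9,9,9,9,9,9,11,11,11,11
w: 8,8,8,8,8,8,8,8,8,8,8,8,8,8,8,8,8,8,8,8,8,8,8,8,8,8,8,8,8,8,8,8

steps = 26; useful = 607; efficiency = 607/832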